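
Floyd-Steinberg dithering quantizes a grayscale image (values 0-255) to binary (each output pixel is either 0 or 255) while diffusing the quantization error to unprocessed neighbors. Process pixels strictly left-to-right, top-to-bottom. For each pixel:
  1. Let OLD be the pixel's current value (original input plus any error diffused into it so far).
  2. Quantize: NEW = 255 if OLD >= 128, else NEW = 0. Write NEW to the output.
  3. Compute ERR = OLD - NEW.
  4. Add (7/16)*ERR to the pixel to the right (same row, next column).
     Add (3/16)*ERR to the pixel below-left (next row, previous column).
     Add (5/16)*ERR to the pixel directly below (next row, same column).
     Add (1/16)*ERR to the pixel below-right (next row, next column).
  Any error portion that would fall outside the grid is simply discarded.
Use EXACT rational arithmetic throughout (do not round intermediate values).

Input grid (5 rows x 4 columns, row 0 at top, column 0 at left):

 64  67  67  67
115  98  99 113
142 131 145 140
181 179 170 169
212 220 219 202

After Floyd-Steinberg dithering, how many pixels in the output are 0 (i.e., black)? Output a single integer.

(0,0): OLD=64 → NEW=0, ERR=64
(0,1): OLD=95 → NEW=0, ERR=95
(0,2): OLD=1737/16 → NEW=0, ERR=1737/16
(0,3): OLD=29311/256 → NEW=0, ERR=29311/256
(1,0): OLD=2445/16 → NEW=255, ERR=-1635/16
(1,1): OLD=13739/128 → NEW=0, ERR=13739/128
(1,2): OLD=849063/4096 → NEW=255, ERR=-195417/4096
(1,3): OLD=8827201/65536 → NEW=255, ERR=-7884479/65536
(2,0): OLD=266633/2048 → NEW=255, ERR=-255607/2048
(2,1): OLD=6200147/65536 → NEW=0, ERR=6200147/65536
(2,2): OLD=20399015/131072 → NEW=255, ERR=-13024345/131072
(2,3): OLD=117332731/2097152 → NEW=0, ERR=117332731/2097152
(3,0): OLD=167495577/1048576 → NEW=255, ERR=-99891303/1048576
(3,1): OLD=2356439239/16777216 → NEW=255, ERR=-1921750841/16777216
(3,2): OLD=28249414009/268435456 → NEW=0, ERR=28249414009/268435456
(3,3): OLD=972014460367/4294967296 → NEW=255, ERR=-123202200113/4294967296
(4,0): OLD=43151759909/268435456 → NEW=255, ERR=-25299281371/268435456
(4,1): OLD=336616918351/2147483648 → NEW=255, ERR=-210991411889/2147483648
(4,2): OLD=13494063943823/68719476736 → NEW=255, ERR=-4029402623857/68719476736
(4,3): OLD=191271204421017/1099511627776 → NEW=255, ERR=-89104260661863/1099511627776
Output grid:
  Row 0: ....  (4 black, running=4)
  Row 1: #.##  (1 black, running=5)
  Row 2: #.#.  (2 black, running=7)
  Row 3: ##.#  (1 black, running=8)
  Row 4: ####  (0 black, running=8)

Answer: 8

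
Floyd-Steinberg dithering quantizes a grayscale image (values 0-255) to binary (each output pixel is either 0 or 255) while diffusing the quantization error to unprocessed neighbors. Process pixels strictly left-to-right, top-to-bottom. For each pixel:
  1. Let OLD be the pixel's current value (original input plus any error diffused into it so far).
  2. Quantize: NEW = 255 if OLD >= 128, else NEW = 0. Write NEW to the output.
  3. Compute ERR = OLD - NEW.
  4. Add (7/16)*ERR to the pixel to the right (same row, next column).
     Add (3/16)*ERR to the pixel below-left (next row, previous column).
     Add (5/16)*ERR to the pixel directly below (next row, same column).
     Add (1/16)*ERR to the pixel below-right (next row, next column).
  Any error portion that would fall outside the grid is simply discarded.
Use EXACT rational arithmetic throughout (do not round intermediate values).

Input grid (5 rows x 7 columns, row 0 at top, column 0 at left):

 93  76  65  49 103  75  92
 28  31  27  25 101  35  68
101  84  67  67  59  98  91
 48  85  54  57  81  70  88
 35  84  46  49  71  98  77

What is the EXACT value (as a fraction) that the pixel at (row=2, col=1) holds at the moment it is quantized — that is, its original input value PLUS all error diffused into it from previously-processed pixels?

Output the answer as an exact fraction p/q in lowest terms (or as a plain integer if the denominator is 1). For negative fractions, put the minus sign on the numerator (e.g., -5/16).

(0,0): OLD=93 → NEW=0, ERR=93
(0,1): OLD=1867/16 → NEW=0, ERR=1867/16
(0,2): OLD=29709/256 → NEW=0, ERR=29709/256
(0,3): OLD=408667/4096 → NEW=0, ERR=408667/4096
(0,4): OLD=9610877/65536 → NEW=255, ERR=-7100803/65536
(0,5): OLD=28937579/1048576 → NEW=0, ERR=28937579/1048576
(0,6): OLD=1746066925/16777216 → NEW=0, ERR=1746066925/16777216
(1,0): OLD=20209/256 → NEW=0, ERR=20209/256
(1,1): OLD=265367/2048 → NEW=255, ERR=-256873/2048
(1,2): OLD=2253923/65536 → NEW=0, ERR=2253923/65536
(1,3): OLD=15247079/262144 → NEW=0, ERR=15247079/262144
(1,4): OLD=1744784277/16777216 → NEW=0, ERR=1744784277/16777216
(1,5): OLD=13672066213/134217728 → NEW=0, ERR=13672066213/134217728
(1,6): OLD=315280038667/2147483648 → NEW=255, ERR=-232328291573/2147483648
(2,0): OLD=3347309/32768 → NEW=0, ERR=3347309/32768
(2,1): OLD=105778303/1048576 → NEW=0, ERR=105778303/1048576
Target (2,1): original=84, with diffused error = 105778303/1048576

Answer: 105778303/1048576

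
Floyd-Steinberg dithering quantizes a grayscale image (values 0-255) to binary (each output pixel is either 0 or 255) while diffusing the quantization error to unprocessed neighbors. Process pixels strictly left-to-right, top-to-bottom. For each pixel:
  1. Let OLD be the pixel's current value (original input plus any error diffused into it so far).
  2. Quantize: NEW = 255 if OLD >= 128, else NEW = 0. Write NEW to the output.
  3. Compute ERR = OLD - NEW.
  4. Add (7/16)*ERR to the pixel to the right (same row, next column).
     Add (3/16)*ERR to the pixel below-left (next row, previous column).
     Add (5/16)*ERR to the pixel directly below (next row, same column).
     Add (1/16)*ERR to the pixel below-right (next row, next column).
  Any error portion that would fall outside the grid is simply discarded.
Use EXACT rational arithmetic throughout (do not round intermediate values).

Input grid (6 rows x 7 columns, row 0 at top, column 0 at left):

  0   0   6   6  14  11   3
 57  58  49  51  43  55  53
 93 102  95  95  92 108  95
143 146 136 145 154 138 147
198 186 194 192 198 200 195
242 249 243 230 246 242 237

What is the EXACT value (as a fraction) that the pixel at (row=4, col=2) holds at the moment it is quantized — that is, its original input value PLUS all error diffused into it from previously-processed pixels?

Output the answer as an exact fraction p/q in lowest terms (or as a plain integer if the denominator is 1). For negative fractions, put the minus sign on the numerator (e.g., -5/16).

Answer: 37320491877/268435456

Derivation:
(0,0): OLD=0 → NEW=0, ERR=0
(0,1): OLD=0 → NEW=0, ERR=0
(0,2): OLD=6 → NEW=0, ERR=6
(0,3): OLD=69/8 → NEW=0, ERR=69/8
(0,4): OLD=2275/128 → NEW=0, ERR=2275/128
(0,5): OLD=38453/2048 → NEW=0, ERR=38453/2048
(0,6): OLD=367475/32768 → NEW=0, ERR=367475/32768
(1,0): OLD=57 → NEW=0, ERR=57
(1,1): OLD=1345/16 → NEW=0, ERR=1345/16
(1,2): OLD=22853/256 → NEW=0, ERR=22853/256
(1,3): OLD=395093/4096 → NEW=0, ERR=395093/4096
(1,4): OLD=6213745/65536 → NEW=0, ERR=6213745/65536
(1,5): OLD=110690025/1048576 → NEW=0, ERR=110690025/1048576
(1,6): OLD=1742506559/16777216 → NEW=0, ERR=1742506559/16777216
(2,0): OLD=32403/256 → NEW=0, ERR=32403/256
(2,1): OLD=208841/1024 → NEW=255, ERR=-52279/1024
(2,2): OLD=8119947/65536 → NEW=0, ERR=8119947/65536
(2,3): OLD=13284587/65536 → NEW=255, ERR=-3427093/65536
(2,4): OLD=2089982939/16777216 → NEW=0, ERR=2089982939/16777216
(2,5): OLD=29647175109/134217728 → NEW=255, ERR=-4578345531/134217728
(2,6): OLD=255831113403/2147483648 → NEW=0, ERR=255831113403/2147483648
(3,0): OLD=2834135/16384 → NEW=255, ERR=-1343785/16384
(3,1): OLD=131391845/1048576 → NEW=0, ERR=131391845/1048576
(3,2): OLD=3633005891/16777216 → NEW=255, ERR=-645184189/16777216
(3,3): OLD=19184414003/134217728 → NEW=255, ERR=-15041106637/134217728
(3,4): OLD=72067582459/536870912 → NEW=255, ERR=-64834500101/536870912
(3,5): OLD=3595021405877/34359738368 → NEW=0, ERR=3595021405877/34359738368
(3,6): OLD=125273687098979/549755813888 → NEW=255, ERR=-14914045442461/549755813888
(4,0): OLD=3286053103/16777216 → NEW=255, ERR=-992136977/16777216
(4,1): OLD=25091897585/134217728 → NEW=255, ERR=-9133623055/134217728
(4,2): OLD=37320491877/268435456 → NEW=255, ERR=-31130549403/268435456
Target (4,2): original=194, with diffused error = 37320491877/268435456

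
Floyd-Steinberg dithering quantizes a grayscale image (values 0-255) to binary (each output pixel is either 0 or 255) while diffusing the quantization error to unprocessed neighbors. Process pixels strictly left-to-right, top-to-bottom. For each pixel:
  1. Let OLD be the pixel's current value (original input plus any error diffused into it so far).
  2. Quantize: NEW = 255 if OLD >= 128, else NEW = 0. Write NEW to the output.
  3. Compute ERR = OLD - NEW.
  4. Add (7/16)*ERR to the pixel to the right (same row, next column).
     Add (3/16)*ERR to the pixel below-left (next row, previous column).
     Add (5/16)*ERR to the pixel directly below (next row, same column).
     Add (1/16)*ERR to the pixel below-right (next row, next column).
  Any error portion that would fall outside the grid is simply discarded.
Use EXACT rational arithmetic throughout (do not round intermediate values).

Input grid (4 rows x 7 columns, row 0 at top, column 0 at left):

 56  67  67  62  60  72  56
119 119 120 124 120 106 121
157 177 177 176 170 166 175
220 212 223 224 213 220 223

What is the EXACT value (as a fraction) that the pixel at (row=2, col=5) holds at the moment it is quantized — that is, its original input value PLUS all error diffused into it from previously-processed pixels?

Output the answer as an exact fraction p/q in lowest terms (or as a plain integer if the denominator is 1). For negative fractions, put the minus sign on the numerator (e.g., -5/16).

(0,0): OLD=56 → NEW=0, ERR=56
(0,1): OLD=183/2 → NEW=0, ERR=183/2
(0,2): OLD=3425/32 → NEW=0, ERR=3425/32
(0,3): OLD=55719/512 → NEW=0, ERR=55719/512
(0,4): OLD=881553/8192 → NEW=0, ERR=881553/8192
(0,5): OLD=15608055/131072 → NEW=0, ERR=15608055/131072
(0,6): OLD=226696897/2097152 → NEW=0, ERR=226696897/2097152
(1,0): OLD=4917/32 → NEW=255, ERR=-3243/32
(1,1): OLD=32467/256 → NEW=0, ERR=32467/256
(1,2): OLD=1925583/8192 → NEW=255, ERR=-163377/8192
(1,3): OLD=5772067/32768 → NEW=255, ERR=-2583773/32768
(1,4): OLD=310925065/2097152 → NEW=255, ERR=-223848695/2097152
(1,5): OLD=2072120793/16777216 → NEW=0, ERR=2072120793/16777216
(1,6): OLD=58051242647/268435456 → NEW=255, ERR=-10399798633/268435456
(2,0): OLD=610753/4096 → NEW=255, ERR=-433727/4096
(2,1): OLD=21001947/131072 → NEW=255, ERR=-12421413/131072
(2,2): OLD=256793681/2097152 → NEW=0, ERR=256793681/2097152
(2,3): OLD=3081478921/16777216 → NEW=255, ERR=-1196711159/16777216
(2,4): OLD=16598286105/134217728 → NEW=0, ERR=16598286105/134217728
(2,5): OLD=1051258211187/4294967296 → NEW=255, ERR=-43958449293/4294967296
Target (2,5): original=166, with diffused error = 1051258211187/4294967296

Answer: 1051258211187/4294967296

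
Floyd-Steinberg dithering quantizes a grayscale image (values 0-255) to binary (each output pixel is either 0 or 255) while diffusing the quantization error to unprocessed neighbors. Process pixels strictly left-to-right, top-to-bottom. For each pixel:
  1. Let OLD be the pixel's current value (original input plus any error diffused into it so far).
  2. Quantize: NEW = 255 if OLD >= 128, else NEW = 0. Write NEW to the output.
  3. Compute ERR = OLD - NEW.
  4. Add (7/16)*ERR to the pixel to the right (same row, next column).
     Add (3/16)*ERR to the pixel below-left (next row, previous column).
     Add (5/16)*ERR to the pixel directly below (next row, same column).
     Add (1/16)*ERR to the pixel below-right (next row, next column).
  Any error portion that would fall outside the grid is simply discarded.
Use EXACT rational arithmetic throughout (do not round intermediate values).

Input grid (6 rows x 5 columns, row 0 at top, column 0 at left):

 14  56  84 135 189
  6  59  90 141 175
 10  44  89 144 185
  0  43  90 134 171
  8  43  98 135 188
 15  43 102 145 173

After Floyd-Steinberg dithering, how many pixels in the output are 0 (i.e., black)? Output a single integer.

Answer: 18

Derivation:
(0,0): OLD=14 → NEW=0, ERR=14
(0,1): OLD=497/8 → NEW=0, ERR=497/8
(0,2): OLD=14231/128 → NEW=0, ERR=14231/128
(0,3): OLD=376097/2048 → NEW=255, ERR=-146143/2048
(0,4): OLD=5170151/32768 → NEW=255, ERR=-3185689/32768
(1,0): OLD=2819/128 → NEW=0, ERR=2819/128
(1,1): OLD=112405/1024 → NEW=0, ERR=112405/1024
(1,2): OLD=5350073/32768 → NEW=255, ERR=-3005767/32768
(1,3): OLD=8819717/131072 → NEW=0, ERR=8819717/131072
(1,4): OLD=355672687/2097152 → NEW=255, ERR=-179101073/2097152
(2,0): OLD=613815/16384 → NEW=0, ERR=613815/16384
(2,1): OLD=41351245/524288 → NEW=0, ERR=41351245/524288
(2,2): OLD=958971431/8388608 → NEW=0, ERR=958971431/8388608
(2,3): OLD=25943773061/134217728 → NEW=255, ERR=-8281747579/134217728
(2,4): OLD=291031288675/2147483648 → NEW=255, ERR=-256577041565/2147483648
(3,0): OLD=222264135/8388608 → NEW=0, ERR=222264135/8388608
(3,1): OLD=6913249211/67108864 → NEW=0, ERR=6913249211/67108864
(3,2): OLD=352517407737/2147483648 → NEW=255, ERR=-195090922503/2147483648
(3,3): OLD=256474279889/4294967296 → NEW=0, ERR=256474279889/4294967296
(3,4): OLD=10715564142901/68719476736 → NEW=255, ERR=-6807902424779/68719476736
(4,0): OLD=38220247625/1073741824 → NEW=0, ERR=38220247625/1073741824
(4,1): OLD=2590298941385/34359738368 → NEW=0, ERR=2590298941385/34359738368
(4,2): OLD=66095854863847/549755813888 → NEW=0, ERR=66095854863847/549755813888
(4,3): OLD=1600954146818505/8796093022208 → NEW=255, ERR=-642049573844535/8796093022208
(4,4): OLD=18132502567244031/140737488355328 → NEW=255, ERR=-17755556963364609/140737488355328
(5,0): OLD=22132473652475/549755813888 → NEW=0, ERR=22132473652475/549755813888
(5,1): OLD=479119781104305/4398046511104 → NEW=0, ERR=479119781104305/4398046511104
(5,2): OLD=25087536944272441/140737488355328 → NEW=255, ERR=-10800522586336199/140737488355328
(5,3): OLD=40799304231873943/562949953421312 → NEW=0, ERR=40799304231873943/562949953421312
(5,4): OLD=1447638288699966797/9007199254740992 → NEW=255, ERR=-849197521258986163/9007199254740992
Output grid:
  Row 0: ...##  (3 black, running=3)
  Row 1: ..#.#  (3 black, running=6)
  Row 2: ...##  (3 black, running=9)
  Row 3: ..#.#  (3 black, running=12)
  Row 4: ...##  (3 black, running=15)
  Row 5: ..#.#  (3 black, running=18)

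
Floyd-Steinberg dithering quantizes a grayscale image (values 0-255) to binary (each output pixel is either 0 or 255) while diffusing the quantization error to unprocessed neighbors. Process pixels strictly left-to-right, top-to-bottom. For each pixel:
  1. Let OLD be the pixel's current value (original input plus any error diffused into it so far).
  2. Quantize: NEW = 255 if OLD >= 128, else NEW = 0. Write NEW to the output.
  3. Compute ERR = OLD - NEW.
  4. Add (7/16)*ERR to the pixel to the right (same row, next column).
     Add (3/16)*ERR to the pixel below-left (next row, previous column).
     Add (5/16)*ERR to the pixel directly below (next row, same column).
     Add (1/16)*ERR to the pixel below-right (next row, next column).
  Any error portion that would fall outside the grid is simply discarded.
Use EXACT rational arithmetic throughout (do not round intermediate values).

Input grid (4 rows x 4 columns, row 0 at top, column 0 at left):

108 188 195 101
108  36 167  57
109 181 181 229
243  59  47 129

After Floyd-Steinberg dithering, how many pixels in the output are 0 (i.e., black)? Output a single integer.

(0,0): OLD=108 → NEW=0, ERR=108
(0,1): OLD=941/4 → NEW=255, ERR=-79/4
(0,2): OLD=11927/64 → NEW=255, ERR=-4393/64
(0,3): OLD=72673/1024 → NEW=0, ERR=72673/1024
(1,0): OLD=8835/64 → NEW=255, ERR=-7485/64
(1,1): OLD=-14059/512 → NEW=0, ERR=-14059/512
(1,2): OLD=2385657/16384 → NEW=255, ERR=-1792263/16384
(1,3): OLD=7085599/262144 → NEW=0, ERR=7085599/262144
(2,0): OLD=551351/8192 → NEW=0, ERR=551351/8192
(2,1): OLD=45624589/262144 → NEW=255, ERR=-21222131/262144
(2,2): OLD=60161457/524288 → NEW=0, ERR=60161457/524288
(2,3): OLD=2355625005/8388608 → NEW=255, ERR=216529965/8388608
(3,0): OLD=1043765639/4194304 → NEW=255, ERR=-25781881/4194304
(3,1): OLD=3807346009/67108864 → NEW=0, ERR=3807346009/67108864
(3,2): OLD=115384473895/1073741824 → NEW=0, ERR=115384473895/1073741824
(3,3): OLD=3285684283537/17179869184 → NEW=255, ERR=-1095182358383/17179869184
Output grid:
  Row 0: .##.  (2 black, running=2)
  Row 1: #.#.  (2 black, running=4)
  Row 2: .#.#  (2 black, running=6)
  Row 3: #..#  (2 black, running=8)

Answer: 8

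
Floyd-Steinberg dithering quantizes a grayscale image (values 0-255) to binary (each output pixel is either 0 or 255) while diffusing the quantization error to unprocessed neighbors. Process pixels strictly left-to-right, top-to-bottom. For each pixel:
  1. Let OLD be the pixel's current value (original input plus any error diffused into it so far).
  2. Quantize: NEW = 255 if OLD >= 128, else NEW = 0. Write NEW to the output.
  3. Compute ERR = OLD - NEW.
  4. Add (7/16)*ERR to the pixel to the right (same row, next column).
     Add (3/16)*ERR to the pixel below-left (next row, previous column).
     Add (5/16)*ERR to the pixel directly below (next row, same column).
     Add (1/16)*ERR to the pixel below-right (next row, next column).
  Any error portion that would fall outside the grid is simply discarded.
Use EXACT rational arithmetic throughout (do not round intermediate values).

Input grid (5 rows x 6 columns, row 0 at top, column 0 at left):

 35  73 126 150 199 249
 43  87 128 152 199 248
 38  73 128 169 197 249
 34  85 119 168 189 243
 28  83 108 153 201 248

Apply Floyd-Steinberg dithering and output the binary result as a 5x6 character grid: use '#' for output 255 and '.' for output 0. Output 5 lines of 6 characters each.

Answer: ..#.##
.#.###
..#.##
..##.#
.#.###

Derivation:
(0,0): OLD=35 → NEW=0, ERR=35
(0,1): OLD=1413/16 → NEW=0, ERR=1413/16
(0,2): OLD=42147/256 → NEW=255, ERR=-23133/256
(0,3): OLD=452469/4096 → NEW=0, ERR=452469/4096
(0,4): OLD=16208947/65536 → NEW=255, ERR=-502733/65536
(0,5): OLD=257576293/1048576 → NEW=255, ERR=-9810587/1048576
(1,0): OLD=18047/256 → NEW=0, ERR=18047/256
(1,1): OLD=267641/2048 → NEW=255, ERR=-254599/2048
(1,2): OLD=4692717/65536 → NEW=0, ERR=4692717/65536
(1,3): OLD=55249961/262144 → NEW=255, ERR=-11596759/262144
(1,4): OLD=3060138395/16777216 → NEW=255, ERR=-1218051685/16777216
(1,5): OLD=57132084685/268435456 → NEW=255, ERR=-11318956595/268435456
(2,0): OLD=1203267/32768 → NEW=0, ERR=1203267/32768
(2,1): OLD=71354129/1048576 → NEW=0, ERR=71354129/1048576
(2,2): OLD=2752864115/16777216 → NEW=255, ERR=-1525325965/16777216
(2,3): OLD=14262263963/134217728 → NEW=0, ERR=14262263963/134217728
(2,4): OLD=902504166993/4294967296 → NEW=255, ERR=-192712493487/4294967296
(2,5): OLD=14544824493895/68719476736 → NEW=255, ERR=-2978642073785/68719476736
(3,0): OLD=977010451/16777216 → NEW=0, ERR=977010451/16777216
(3,1): OLD=15702256023/134217728 → NEW=0, ERR=15702256023/134217728
(3,2): OLD=178186714037/1073741824 → NEW=255, ERR=-95617451083/1073741824
(3,3): OLD=10180924767903/68719476736 → NEW=255, ERR=-7342541799777/68719476736
(3,4): OLD=69679629249983/549755813888 → NEW=0, ERR=69679629249983/549755813888
(3,5): OLD=2481395127028689/8796093022208 → NEW=255, ERR=238391406365649/8796093022208
(4,0): OLD=146316728253/2147483648 → NEW=0, ERR=146316728253/2147483648
(4,1): OLD=4683608495385/34359738368 → NEW=255, ERR=-4078124788455/34359738368
(4,2): OLD=17067854099323/1099511627776 → NEW=0, ERR=17067854099323/1099511627776
(4,3): OLD=2543841605099655/17592186044416 → NEW=255, ERR=-1942165836226425/17592186044416
(4,4): OLD=53680707882705143/281474976710656 → NEW=255, ERR=-18095411178512137/281474976710656
(4,5): OLD=1064043424532793185/4503599627370496 → NEW=255, ERR=-84374480446683295/4503599627370496
Row 0: ..#.##
Row 1: .#.###
Row 2: ..#.##
Row 3: ..##.#
Row 4: .#.###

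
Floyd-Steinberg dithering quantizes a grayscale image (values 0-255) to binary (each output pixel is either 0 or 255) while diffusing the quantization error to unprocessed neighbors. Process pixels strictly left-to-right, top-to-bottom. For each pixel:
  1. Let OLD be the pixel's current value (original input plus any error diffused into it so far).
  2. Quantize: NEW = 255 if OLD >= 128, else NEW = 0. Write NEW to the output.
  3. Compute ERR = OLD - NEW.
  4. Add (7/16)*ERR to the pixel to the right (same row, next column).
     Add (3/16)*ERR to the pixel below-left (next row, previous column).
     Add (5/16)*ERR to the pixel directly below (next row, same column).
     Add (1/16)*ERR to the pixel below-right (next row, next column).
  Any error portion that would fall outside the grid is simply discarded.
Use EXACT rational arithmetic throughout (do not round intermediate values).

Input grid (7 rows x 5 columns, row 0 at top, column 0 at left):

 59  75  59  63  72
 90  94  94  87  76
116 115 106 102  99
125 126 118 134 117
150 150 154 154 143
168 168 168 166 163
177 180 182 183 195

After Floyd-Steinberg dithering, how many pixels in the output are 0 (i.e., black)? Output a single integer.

(0,0): OLD=59 → NEW=0, ERR=59
(0,1): OLD=1613/16 → NEW=0, ERR=1613/16
(0,2): OLD=26395/256 → NEW=0, ERR=26395/256
(0,3): OLD=442813/4096 → NEW=0, ERR=442813/4096
(0,4): OLD=7818283/65536 → NEW=0, ERR=7818283/65536
(1,0): OLD=32599/256 → NEW=0, ERR=32599/256
(1,1): OLD=418273/2048 → NEW=255, ERR=-103967/2048
(1,2): OLD=8557813/65536 → NEW=255, ERR=-8153867/65536
(1,3): OLD=24946513/262144 → NEW=0, ERR=24946513/262144
(1,4): OLD=678098387/4194304 → NEW=255, ERR=-391449133/4194304
(2,0): OLD=4793147/32768 → NEW=255, ERR=-3562693/32768
(2,1): OLD=37957561/1048576 → NEW=0, ERR=37957561/1048576
(2,2): OLD=1637905515/16777216 → NEW=0, ERR=1637905515/16777216
(2,3): OLD=40043859729/268435456 → NEW=255, ERR=-28407181551/268435456
(2,4): OLD=126632998199/4294967296 → NEW=0, ERR=126632998199/4294967296
(3,0): OLD=1640993803/16777216 → NEW=0, ERR=1640993803/16777216
(3,1): OLD=25718023343/134217728 → NEW=255, ERR=-8507497297/134217728
(3,2): OLD=443229210933/4294967296 → NEW=0, ERR=443229210933/4294967296
(3,3): OLD=1354705330189/8589934592 → NEW=255, ERR=-835727990771/8589934592
(3,4): OLD=10587561793185/137438953472 → NEW=0, ERR=10587561793185/137438953472
(4,0): OLD=362239807429/2147483648 → NEW=255, ERR=-185368522811/2147483648
(4,1): OLD=8101344669893/68719476736 → NEW=0, ERR=8101344669893/68719476736
(4,2): OLD=237079229846827/1099511627776 → NEW=255, ERR=-43296235236053/1099511627776
(4,3): OLD=2238825251129541/17592186044416 → NEW=0, ERR=2238825251129541/17592186044416
(4,4): OLD=60987167050069987/281474976710656 → NEW=255, ERR=-10788952011147293/281474976710656
(5,0): OLD=179363023826287/1099511627776 → NEW=255, ERR=-101012441256593/1099511627776
(5,1): OLD=1335855175434893/8796093022208 → NEW=255, ERR=-907148545228147/8796093022208
(5,2): OLD=39914437624193141/281474976710656 → NEW=255, ERR=-31861681437024139/281474976710656
(5,3): OLD=165055273980206299/1125899906842624 → NEW=255, ERR=-122049202264662821/1125899906842624
(5,4): OLD=2009508317042268409/18014398509481984 → NEW=0, ERR=2009508317042268409/18014398509481984
(6,0): OLD=18148592152944895/140737488355328 → NEW=255, ERR=-17739467377663745/140737488355328
(6,1): OLD=295707393130133105/4503599627370496 → NEW=0, ERR=295707393130133105/4503599627370496
(6,2): OLD=10706448869519119851/72057594037927936 → NEW=255, ERR=-7668237610152503829/72057594037927936
(6,3): OLD=134208736703922408409/1152921504606846976 → NEW=0, ERR=134208736703922408409/1152921504606846976
(6,4): OLD=5054640529635330586159/18446744073709551616 → NEW=255, ERR=350720790839394924079/18446744073709551616
Output grid:
  Row 0: .....  (5 black, running=5)
  Row 1: .##.#  (2 black, running=7)
  Row 2: #..#.  (3 black, running=10)
  Row 3: .#.#.  (3 black, running=13)
  Row 4: #.#.#  (2 black, running=15)
  Row 5: ####.  (1 black, running=16)
  Row 6: #.#.#  (2 black, running=18)

Answer: 18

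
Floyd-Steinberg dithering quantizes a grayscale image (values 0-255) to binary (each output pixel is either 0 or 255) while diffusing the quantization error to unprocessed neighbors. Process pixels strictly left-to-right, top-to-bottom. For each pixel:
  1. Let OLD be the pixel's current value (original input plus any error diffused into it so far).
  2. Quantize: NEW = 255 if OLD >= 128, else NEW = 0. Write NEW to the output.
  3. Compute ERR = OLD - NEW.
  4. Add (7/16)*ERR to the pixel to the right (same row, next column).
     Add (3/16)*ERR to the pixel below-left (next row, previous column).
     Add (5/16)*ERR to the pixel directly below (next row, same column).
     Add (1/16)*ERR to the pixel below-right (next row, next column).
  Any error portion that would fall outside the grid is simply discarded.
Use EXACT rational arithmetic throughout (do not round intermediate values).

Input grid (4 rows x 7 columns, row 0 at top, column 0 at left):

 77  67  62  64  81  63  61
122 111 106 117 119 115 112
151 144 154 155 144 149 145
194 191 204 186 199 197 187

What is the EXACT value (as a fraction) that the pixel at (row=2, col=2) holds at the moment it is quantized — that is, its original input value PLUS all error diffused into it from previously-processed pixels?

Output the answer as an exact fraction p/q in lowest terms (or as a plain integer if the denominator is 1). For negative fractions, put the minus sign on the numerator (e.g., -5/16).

(0,0): OLD=77 → NEW=0, ERR=77
(0,1): OLD=1611/16 → NEW=0, ERR=1611/16
(0,2): OLD=27149/256 → NEW=0, ERR=27149/256
(0,3): OLD=452187/4096 → NEW=0, ERR=452187/4096
(0,4): OLD=8473725/65536 → NEW=255, ERR=-8237955/65536
(0,5): OLD=8394603/1048576 → NEW=0, ERR=8394603/1048576
(0,6): OLD=1082172397/16777216 → NEW=0, ERR=1082172397/16777216
(1,0): OLD=42225/256 → NEW=255, ERR=-23055/256
(1,1): OLD=261655/2048 → NEW=0, ERR=261655/2048
(1,2): OLD=14550883/65536 → NEW=255, ERR=-2160797/65536
(1,3): OLD=31492263/262144 → NEW=0, ERR=31492263/262144
(1,4): OLD=2360179349/16777216 → NEW=255, ERR=-1918010731/16777216
(1,5): OLD=9626585637/134217728 → NEW=0, ERR=9626585637/134217728
(1,6): OLD=352265673099/2147483648 → NEW=255, ERR=-195342657141/2147483648
(2,0): OLD=4810733/32768 → NEW=255, ERR=-3545107/32768
(2,1): OLD=130843775/1048576 → NEW=0, ERR=130843775/1048576
(2,2): OLD=3838608445/16777216 → NEW=255, ERR=-439581635/16777216
Target (2,2): original=154, with diffused error = 3838608445/16777216

Answer: 3838608445/16777216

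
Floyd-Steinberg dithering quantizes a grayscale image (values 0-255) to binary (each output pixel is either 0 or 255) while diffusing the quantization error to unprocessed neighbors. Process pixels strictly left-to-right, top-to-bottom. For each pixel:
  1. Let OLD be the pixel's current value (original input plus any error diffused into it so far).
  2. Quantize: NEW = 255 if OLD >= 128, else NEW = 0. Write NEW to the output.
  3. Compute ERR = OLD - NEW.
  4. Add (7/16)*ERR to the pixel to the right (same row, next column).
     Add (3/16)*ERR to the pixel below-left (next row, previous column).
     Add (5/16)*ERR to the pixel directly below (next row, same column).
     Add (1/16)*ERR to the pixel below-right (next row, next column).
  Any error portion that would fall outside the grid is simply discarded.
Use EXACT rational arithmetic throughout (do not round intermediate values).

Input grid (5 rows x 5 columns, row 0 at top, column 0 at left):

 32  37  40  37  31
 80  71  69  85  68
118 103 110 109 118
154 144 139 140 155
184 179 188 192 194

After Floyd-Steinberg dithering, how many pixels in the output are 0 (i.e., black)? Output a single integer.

(0,0): OLD=32 → NEW=0, ERR=32
(0,1): OLD=51 → NEW=0, ERR=51
(0,2): OLD=997/16 → NEW=0, ERR=997/16
(0,3): OLD=16451/256 → NEW=0, ERR=16451/256
(0,4): OLD=242133/4096 → NEW=0, ERR=242133/4096
(1,0): OLD=1593/16 → NEW=0, ERR=1593/16
(1,1): OLD=18455/128 → NEW=255, ERR=-14185/128
(1,2): OLD=226203/4096 → NEW=0, ERR=226203/4096
(1,3): OLD=2362923/16384 → NEW=255, ERR=-1814997/16384
(1,4): OLD=11016337/262144 → NEW=0, ERR=11016337/262144
(2,0): OLD=262829/2048 → NEW=255, ERR=-259411/2048
(2,1): OLD=1935271/65536 → NEW=0, ERR=1935271/65536
(2,2): OLD=117943813/1048576 → NEW=0, ERR=117943813/1048576
(2,3): OLD=2263628207/16777216 → NEW=255, ERR=-2014561873/16777216
(2,4): OLD=19240121609/268435456 → NEW=0, ERR=19240121609/268435456
(3,0): OLD=125780757/1048576 → NEW=0, ERR=125780757/1048576
(3,1): OLD=1836109545/8388608 → NEW=255, ERR=-302985495/8388608
(3,2): OLD=36957980251/268435456 → NEW=255, ERR=-31493061029/268435456
(3,3): OLD=38449128169/536870912 → NEW=0, ERR=38449128169/536870912
(3,4): OLD=1728518995097/8589934592 → NEW=255, ERR=-461914325863/8589934592
(4,0): OLD=28818335747/134217728 → NEW=255, ERR=-5407184893/134217728
(4,1): OLD=582341568987/4294967296 → NEW=255, ERR=-512875091493/4294967296
(4,2): OLD=7577341606213/68719476736 → NEW=0, ERR=7577341606213/68719476736
(4,3): OLD=269606898360507/1099511627776 → NEW=255, ERR=-10768566722373/1099511627776
(4,4): OLD=3120622771497885/17592186044416 → NEW=255, ERR=-1365384669828195/17592186044416
Output grid:
  Row 0: .....  (5 black, running=5)
  Row 1: .#.#.  (3 black, running=8)
  Row 2: #..#.  (3 black, running=11)
  Row 3: .##.#  (2 black, running=13)
  Row 4: ##.##  (1 black, running=14)

Answer: 14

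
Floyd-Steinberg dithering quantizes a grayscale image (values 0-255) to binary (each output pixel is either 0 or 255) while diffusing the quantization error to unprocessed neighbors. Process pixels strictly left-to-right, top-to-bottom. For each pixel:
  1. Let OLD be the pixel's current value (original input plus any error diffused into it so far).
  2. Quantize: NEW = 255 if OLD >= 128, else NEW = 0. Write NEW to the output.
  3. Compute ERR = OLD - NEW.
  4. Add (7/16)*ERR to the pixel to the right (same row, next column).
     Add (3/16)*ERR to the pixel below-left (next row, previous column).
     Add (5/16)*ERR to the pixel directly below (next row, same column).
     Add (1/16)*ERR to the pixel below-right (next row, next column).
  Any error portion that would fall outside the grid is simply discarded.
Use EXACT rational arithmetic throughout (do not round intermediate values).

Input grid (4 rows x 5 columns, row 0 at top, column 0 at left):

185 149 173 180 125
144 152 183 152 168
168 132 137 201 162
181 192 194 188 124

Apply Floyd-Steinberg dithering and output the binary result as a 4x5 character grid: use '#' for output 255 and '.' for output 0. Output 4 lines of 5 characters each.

(0,0): OLD=185 → NEW=255, ERR=-70
(0,1): OLD=947/8 → NEW=0, ERR=947/8
(0,2): OLD=28773/128 → NEW=255, ERR=-3867/128
(0,3): OLD=341571/2048 → NEW=255, ERR=-180669/2048
(0,4): OLD=2831317/32768 → NEW=0, ERR=2831317/32768
(1,0): OLD=18473/128 → NEW=255, ERR=-14167/128
(1,1): OLD=133663/1024 → NEW=255, ERR=-127457/1024
(1,2): OLD=3603211/32768 → NEW=0, ERR=3603211/32768
(1,3): OLD=24491183/131072 → NEW=255, ERR=-8932177/131072
(1,4): OLD=334859821/2097152 → NEW=255, ERR=-199913939/2097152
(2,0): OLD=1803461/16384 → NEW=0, ERR=1803461/16384
(2,1): OLD=81244231/524288 → NEW=255, ERR=-52449209/524288
(2,2): OLD=897907605/8388608 → NEW=0, ERR=897907605/8388608
(2,3): OLD=28928274671/134217728 → NEW=255, ERR=-5297245969/134217728
(2,4): OLD=237692619465/2147483648 → NEW=0, ERR=237692619465/2147483648
(3,0): OLD=1649544181/8388608 → NEW=255, ERR=-489550859/8388608
(3,1): OLD=10882052945/67108864 → NEW=255, ERR=-6230707375/67108864
(3,2): OLD=371895797451/2147483648 → NEW=255, ERR=-175712532789/2147483648
(3,3): OLD=718600701427/4294967296 → NEW=255, ERR=-376615959053/4294967296
(3,4): OLD=8092317725535/68719476736 → NEW=0, ERR=8092317725535/68719476736
Row 0: #.##.
Row 1: ##.##
Row 2: .#.#.
Row 3: ####.

Answer: #.##.
##.##
.#.#.
####.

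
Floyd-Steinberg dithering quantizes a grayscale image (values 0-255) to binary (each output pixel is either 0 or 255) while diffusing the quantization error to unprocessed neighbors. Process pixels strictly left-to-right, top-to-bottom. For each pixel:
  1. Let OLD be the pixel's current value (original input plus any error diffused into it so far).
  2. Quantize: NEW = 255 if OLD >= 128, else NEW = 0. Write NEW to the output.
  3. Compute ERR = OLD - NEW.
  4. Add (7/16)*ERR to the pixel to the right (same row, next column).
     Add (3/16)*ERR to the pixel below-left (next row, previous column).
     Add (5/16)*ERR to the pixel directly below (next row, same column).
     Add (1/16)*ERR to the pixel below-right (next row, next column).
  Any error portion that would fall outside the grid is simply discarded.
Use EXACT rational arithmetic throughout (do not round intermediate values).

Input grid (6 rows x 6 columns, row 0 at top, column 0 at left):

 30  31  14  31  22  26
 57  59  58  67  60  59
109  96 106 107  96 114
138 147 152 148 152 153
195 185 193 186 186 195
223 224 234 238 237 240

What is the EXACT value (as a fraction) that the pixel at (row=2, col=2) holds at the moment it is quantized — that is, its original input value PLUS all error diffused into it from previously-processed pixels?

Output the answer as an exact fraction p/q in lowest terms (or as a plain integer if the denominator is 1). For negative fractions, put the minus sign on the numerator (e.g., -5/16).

(0,0): OLD=30 → NEW=0, ERR=30
(0,1): OLD=353/8 → NEW=0, ERR=353/8
(0,2): OLD=4263/128 → NEW=0, ERR=4263/128
(0,3): OLD=93329/2048 → NEW=0, ERR=93329/2048
(0,4): OLD=1374199/32768 → NEW=0, ERR=1374199/32768
(0,5): OLD=23250881/524288 → NEW=0, ERR=23250881/524288
(1,0): OLD=9555/128 → NEW=0, ERR=9555/128
(1,1): OLD=116293/1024 → NEW=0, ERR=116293/1024
(1,2): OLD=4240041/32768 → NEW=255, ERR=-4115799/32768
(1,3): OLD=4749237/131072 → NEW=0, ERR=4749237/131072
(1,4): OLD=839875903/8388608 → NEW=0, ERR=839875903/8388608
(1,5): OLD=16009842697/134217728 → NEW=0, ERR=16009842697/134217728
(2,0): OLD=2516935/16384 → NEW=255, ERR=-1660985/16384
(2,1): OLD=35783421/524288 → NEW=0, ERR=35783421/524288
(2,2): OLD=926945335/8388608 → NEW=0, ERR=926945335/8388608
Target (2,2): original=106, with diffused error = 926945335/8388608

Answer: 926945335/8388608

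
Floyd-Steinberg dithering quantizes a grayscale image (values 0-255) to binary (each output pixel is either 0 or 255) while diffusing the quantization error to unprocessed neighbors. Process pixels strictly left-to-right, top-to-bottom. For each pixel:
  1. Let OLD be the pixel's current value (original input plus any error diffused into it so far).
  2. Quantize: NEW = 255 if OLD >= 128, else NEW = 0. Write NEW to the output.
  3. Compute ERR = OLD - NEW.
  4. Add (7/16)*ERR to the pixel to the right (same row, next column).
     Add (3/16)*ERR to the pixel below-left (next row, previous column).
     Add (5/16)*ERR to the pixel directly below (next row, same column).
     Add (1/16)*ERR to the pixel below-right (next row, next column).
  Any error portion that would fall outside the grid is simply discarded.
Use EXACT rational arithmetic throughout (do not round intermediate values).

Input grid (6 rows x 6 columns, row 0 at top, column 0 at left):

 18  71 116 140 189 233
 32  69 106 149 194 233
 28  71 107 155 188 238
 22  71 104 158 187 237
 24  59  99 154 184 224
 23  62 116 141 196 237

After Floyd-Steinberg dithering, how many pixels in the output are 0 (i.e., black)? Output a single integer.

Answer: 17

Derivation:
(0,0): OLD=18 → NEW=0, ERR=18
(0,1): OLD=631/8 → NEW=0, ERR=631/8
(0,2): OLD=19265/128 → NEW=255, ERR=-13375/128
(0,3): OLD=193095/2048 → NEW=0, ERR=193095/2048
(0,4): OLD=7544817/32768 → NEW=255, ERR=-811023/32768
(0,5): OLD=116481943/524288 → NEW=255, ERR=-17211497/524288
(1,0): OLD=6709/128 → NEW=0, ERR=6709/128
(1,1): OLD=100467/1024 → NEW=0, ERR=100467/1024
(1,2): OLD=4550767/32768 → NEW=255, ERR=-3805073/32768
(1,3): OLD=15268483/131072 → NEW=0, ERR=15268483/131072
(1,4): OLD=1987823465/8388608 → NEW=255, ERR=-151271575/8388608
(1,5): OLD=28629287951/134217728 → NEW=255, ERR=-5596232689/134217728
(2,0): OLD=1028513/16384 → NEW=0, ERR=1028513/16384
(2,1): OLD=58000635/524288 → NEW=0, ERR=58000635/524288
(2,2): OLD=1233840561/8388608 → NEW=255, ERR=-905254479/8388608
(2,3): OLD=8962483817/67108864 → NEW=255, ERR=-8150276503/67108864
(2,4): OLD=276367557307/2147483648 → NEW=255, ERR=-271240772933/2147483648
(2,5): OLD=5792508182733/34359738368 → NEW=255, ERR=-2969225101107/34359738368
(3,0): OLD=523113361/8388608 → NEW=0, ERR=523113361/8388608
(3,1): OLD=7821069117/67108864 → NEW=0, ERR=7821069117/67108864
(3,2): OLD=56589853063/536870912 → NEW=0, ERR=56589853063/536870912
(3,3): OLD=4663842842005/34359738368 → NEW=255, ERR=-4097890441835/34359738368
(3,4): OLD=19669612698357/274877906944 → NEW=0, ERR=19669612698357/274877906944
(3,5): OLD=1026536489040443/4398046511104 → NEW=255, ERR=-94965371291077/4398046511104
(4,0): OLD=70157545567/1073741824 → NEW=0, ERR=70157545567/1073741824
(4,1): OLD=2536898258771/17179869184 → NEW=255, ERR=-1843968383149/17179869184
(4,2): OLD=38429737253385/549755813888 → NEW=0, ERR=38429737253385/549755813888
(4,3): OLD=1471740936573581/8796093022208 → NEW=255, ERR=-771262784089459/8796093022208
(4,4): OLD=22025144219635037/140737488355328 → NEW=255, ERR=-13862915310973603/140737488355328
(4,5): OLD=402239133383666795/2251799813685248 → NEW=255, ERR=-171969819106071445/2251799813685248
(5,0): OLD=6402890355625/274877906944 → NEW=0, ERR=6402890355625/274877906944
(5,1): OLD=491173166142265/8796093022208 → NEW=0, ERR=491173166142265/8796093022208
(5,2): OLD=9790119814022019/70368744177664 → NEW=255, ERR=-8153909951282301/70368744177664
(5,3): OLD=109897278488456785/2251799813685248 → NEW=0, ERR=109897278488456785/2251799813685248
(5,4): OLD=751067401276641393/4503599627370496 → NEW=255, ERR=-397350503702835087/4503599627370496
(5,5): OLD=12132884780057205477/72057594037927936 → NEW=255, ERR=-6241801699614418203/72057594037927936
Output grid:
  Row 0: ..#.##  (3 black, running=3)
  Row 1: ..#.##  (3 black, running=6)
  Row 2: ..####  (2 black, running=8)
  Row 3: ...#.#  (4 black, running=12)
  Row 4: .#.###  (2 black, running=14)
  Row 5: ..#.##  (3 black, running=17)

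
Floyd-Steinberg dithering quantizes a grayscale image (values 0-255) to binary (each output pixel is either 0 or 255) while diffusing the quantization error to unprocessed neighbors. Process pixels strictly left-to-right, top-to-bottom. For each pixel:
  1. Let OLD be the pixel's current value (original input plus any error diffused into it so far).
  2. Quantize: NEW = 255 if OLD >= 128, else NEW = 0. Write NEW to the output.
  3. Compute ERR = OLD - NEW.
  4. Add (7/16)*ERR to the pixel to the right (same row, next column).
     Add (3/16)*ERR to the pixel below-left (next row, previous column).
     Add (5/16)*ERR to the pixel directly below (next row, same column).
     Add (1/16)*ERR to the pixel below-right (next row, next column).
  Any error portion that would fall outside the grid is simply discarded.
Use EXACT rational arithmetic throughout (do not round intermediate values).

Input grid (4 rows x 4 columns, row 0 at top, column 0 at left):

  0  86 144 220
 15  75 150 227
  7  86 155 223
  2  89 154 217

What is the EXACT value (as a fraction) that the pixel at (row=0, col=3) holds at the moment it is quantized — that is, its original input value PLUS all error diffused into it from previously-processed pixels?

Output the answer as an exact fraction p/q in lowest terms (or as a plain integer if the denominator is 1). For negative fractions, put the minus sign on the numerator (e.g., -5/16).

(0,0): OLD=0 → NEW=0, ERR=0
(0,1): OLD=86 → NEW=0, ERR=86
(0,2): OLD=1453/8 → NEW=255, ERR=-587/8
(0,3): OLD=24051/128 → NEW=255, ERR=-8589/128
Target (0,3): original=220, with diffused error = 24051/128

Answer: 24051/128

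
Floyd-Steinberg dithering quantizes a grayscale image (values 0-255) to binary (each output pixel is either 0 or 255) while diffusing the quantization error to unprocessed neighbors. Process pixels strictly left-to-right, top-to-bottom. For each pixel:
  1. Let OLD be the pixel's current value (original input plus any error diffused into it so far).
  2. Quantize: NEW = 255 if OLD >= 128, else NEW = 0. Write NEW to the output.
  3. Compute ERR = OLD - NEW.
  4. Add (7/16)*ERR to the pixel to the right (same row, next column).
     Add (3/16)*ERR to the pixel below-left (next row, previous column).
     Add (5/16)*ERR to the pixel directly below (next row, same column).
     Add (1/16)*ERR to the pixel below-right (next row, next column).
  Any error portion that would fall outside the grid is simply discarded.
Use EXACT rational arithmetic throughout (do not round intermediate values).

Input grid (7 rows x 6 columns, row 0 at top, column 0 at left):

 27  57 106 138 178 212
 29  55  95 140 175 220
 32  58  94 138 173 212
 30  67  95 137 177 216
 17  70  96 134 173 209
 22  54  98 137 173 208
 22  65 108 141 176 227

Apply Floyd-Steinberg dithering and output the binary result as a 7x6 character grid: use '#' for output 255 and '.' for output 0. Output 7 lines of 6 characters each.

Answer: ..#.##
...###
.#.#.#
...###
..#.#.
..#.##
..#.##

Derivation:
(0,0): OLD=27 → NEW=0, ERR=27
(0,1): OLD=1101/16 → NEW=0, ERR=1101/16
(0,2): OLD=34843/256 → NEW=255, ERR=-30437/256
(0,3): OLD=352189/4096 → NEW=0, ERR=352189/4096
(0,4): OLD=14130731/65536 → NEW=255, ERR=-2580949/65536
(0,5): OLD=204231469/1048576 → NEW=255, ERR=-63155411/1048576
(1,0): OLD=12887/256 → NEW=0, ERR=12887/256
(1,1): OLD=159585/2048 → NEW=0, ERR=159585/2048
(1,2): OLD=7363573/65536 → NEW=0, ERR=7363573/65536
(1,3): OLD=52746513/262144 → NEW=255, ERR=-14100207/262144
(1,4): OLD=2235425235/16777216 → NEW=255, ERR=-2042764845/16777216
(1,5): OLD=39043290581/268435456 → NEW=255, ERR=-29407750699/268435456
(2,0): OLD=2042811/32768 → NEW=0, ERR=2042811/32768
(2,1): OLD=140340153/1048576 → NEW=255, ERR=-127046727/1048576
(2,2): OLD=1189322091/16777216 → NEW=0, ERR=1189322091/16777216
(2,3): OLD=18307030739/134217728 → NEW=255, ERR=-15918489901/134217728
(2,4): OLD=254087431929/4294967296 → NEW=0, ERR=254087431929/4294967296
(2,5): OLD=13471573235295/68719476736 → NEW=255, ERR=-4051893332385/68719476736
(3,0): OLD=449026059/16777216 → NEW=0, ERR=449026059/16777216
(3,1): OLD=7789252655/134217728 → NEW=0, ERR=7789252655/134217728
(3,2): OLD=121045574013/1073741824 → NEW=0, ERR=121045574013/1073741824
(3,3): OLD=11323614752119/68719476736 → NEW=255, ERR=-6199851815561/68719476736
(3,4): OLD=75617821567639/549755813888 → NEW=255, ERR=-64569910973801/549755813888
(3,5): OLD=1318414173971833/8796093022208 → NEW=255, ERR=-924589546691207/8796093022208
(4,0): OLD=77836022341/2147483648 → NEW=0, ERR=77836022341/2147483648
(4,1): OLD=4356922834177/34359738368 → NEW=0, ERR=4356922834177/34359738368
(4,2): OLD=190673161541811/1099511627776 → NEW=255, ERR=-89702303541069/1099511627776
(4,3): OLD=969979861865887/17592186044416 → NEW=0, ERR=969979861865887/17592186044416
(4,4): OLD=38019144903265679/281474976710656 → NEW=255, ERR=-33756974157951601/281474976710656
(4,5): OLD=523959381125593225/4503599627370496 → NEW=0, ERR=523959381125593225/4503599627370496
(5,0): OLD=31392278195347/549755813888 → NEW=0, ERR=31392278195347/549755813888
(5,1): OLD=1857322727417027/17592186044416 → NEW=0, ERR=1857322727417027/17592186044416
(5,2): OLD=19275153301487121/140737488355328 → NEW=255, ERR=-16612906229121519/140737488355328
(5,3): OLD=337776138510959179/4503599627370496 → NEW=0, ERR=337776138510959179/4503599627370496
(5,4): OLD=1743753974189570731/9007199254740992 → NEW=255, ERR=-553081835769382229/9007199254740992
(5,5): OLD=30263756907593826791/144115188075855872 → NEW=255, ERR=-6485616051749420569/144115188075855872
(6,0): OLD=16787182181141033/281474976710656 → NEW=0, ERR=16787182181141033/281474976710656
(6,1): OLD=475225478301720181/4503599627370496 → NEW=0, ERR=475225478301720181/4503599627370496
(6,2): OLD=2484884135325112941/18014398509481984 → NEW=255, ERR=-2108787484592792979/18014398509481984
(6,3): OLD=27189550403517140825/288230376151711744 → NEW=0, ERR=27189550403517140825/288230376151711744
(6,4): OLD=896194474898943964281/4611686018427387904 → NEW=255, ERR=-279785459800039951239/4611686018427387904
(6,5): OLD=13470268932134162216367/73786976294838206464 → NEW=255, ERR=-5345410023049580431953/73786976294838206464
Row 0: ..#.##
Row 1: ...###
Row 2: .#.#.#
Row 3: ...###
Row 4: ..#.#.
Row 5: ..#.##
Row 6: ..#.##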